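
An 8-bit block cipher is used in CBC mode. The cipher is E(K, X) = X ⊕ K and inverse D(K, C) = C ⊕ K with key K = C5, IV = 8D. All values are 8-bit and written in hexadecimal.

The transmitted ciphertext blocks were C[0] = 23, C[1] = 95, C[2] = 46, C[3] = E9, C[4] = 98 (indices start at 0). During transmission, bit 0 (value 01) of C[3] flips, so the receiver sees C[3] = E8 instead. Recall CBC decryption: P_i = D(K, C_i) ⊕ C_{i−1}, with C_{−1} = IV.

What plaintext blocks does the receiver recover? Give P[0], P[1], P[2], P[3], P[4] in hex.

P[0] = 6B, P[1] = 73, P[2] = 16, P[3] = 6B, P[4] = B5

Only C[3] changed, to E8. In CBC, a change in C_i garbles P_i and flips the same bit in P_{i+1}. Decrypting the received ciphertext:
P[0]: D(K, 23) = E6; E6 ⊕ 8D = 6B.
P[1]: D(K, 95) = 50; 50 ⊕ 23 = 73.
P[2]: D(K, 46) = 83; 83 ⊕ 95 = 16.
P[3]: D(K, E8) = 2D; 2D ⊕ 46 = 6B.
P[4]: D(K, 98) = 5D; 5D ⊕ E8 = B5.
Blocks that differ from the original plaintext: P[3], P[4].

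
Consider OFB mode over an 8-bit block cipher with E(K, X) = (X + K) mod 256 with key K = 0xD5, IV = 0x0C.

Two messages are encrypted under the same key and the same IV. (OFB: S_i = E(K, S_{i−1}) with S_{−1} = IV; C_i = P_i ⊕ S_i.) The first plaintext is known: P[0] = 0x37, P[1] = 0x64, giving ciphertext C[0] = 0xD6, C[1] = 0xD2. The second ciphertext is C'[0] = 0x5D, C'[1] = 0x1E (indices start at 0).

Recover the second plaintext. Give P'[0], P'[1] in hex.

In OFB with a reused IV, both messages share the same keystream S_i, so C_i ⊕ C'_i = P_i ⊕ P'_i and thus P'_i = P_i ⊕ C_i ⊕ C'_i.
P'[0]: 0x37 ⊕ 0xD6 ⊕ 0x5D = 0xBC.
P'[1]: 0x64 ⊕ 0xD2 ⊕ 0x1E = 0xA8.

P'[0] = 0xBC, P'[1] = 0xA8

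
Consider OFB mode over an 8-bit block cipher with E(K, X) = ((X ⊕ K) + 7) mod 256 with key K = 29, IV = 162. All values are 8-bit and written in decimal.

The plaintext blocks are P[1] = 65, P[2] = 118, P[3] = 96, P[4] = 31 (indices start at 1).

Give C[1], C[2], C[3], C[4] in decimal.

C[1] = 135, C[2] = 148, C[3] = 102, C[4] = 61

OFB encryption: S_i = E(K, S_{i−1}) with S_{0} = IV; C_i = P_i ⊕ S_i.
C[1]: S = E(K, 162) = 198; 65 ⊕ 198 = 135.
C[2]: S = E(K, 198) = 226; 118 ⊕ 226 = 148.
C[3]: S = E(K, 226) = 6; 96 ⊕ 6 = 102.
C[4]: S = E(K, 6) = 34; 31 ⊕ 34 = 61.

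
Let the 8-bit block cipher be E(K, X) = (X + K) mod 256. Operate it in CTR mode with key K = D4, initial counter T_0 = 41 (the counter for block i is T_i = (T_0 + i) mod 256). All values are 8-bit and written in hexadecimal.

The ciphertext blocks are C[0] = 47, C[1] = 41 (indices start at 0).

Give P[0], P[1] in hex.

P[0] = 52, P[1] = 57

CTR decryption: S_i = E(K, T_i) where T_i is the counter for block i; P_i = C_i ⊕ S_i.
P[0]: T = 41, S = E(K, T) = 15; 47 ⊕ 15 = 52.
P[1]: T = 42, S = E(K, T) = 16; 41 ⊕ 16 = 57.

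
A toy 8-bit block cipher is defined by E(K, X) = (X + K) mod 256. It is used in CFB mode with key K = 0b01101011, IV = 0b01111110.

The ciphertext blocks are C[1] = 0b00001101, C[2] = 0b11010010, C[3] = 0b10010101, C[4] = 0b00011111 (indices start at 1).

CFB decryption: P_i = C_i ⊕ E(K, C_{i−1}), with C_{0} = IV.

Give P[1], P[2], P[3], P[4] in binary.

P[1] = 0b11100100, P[2] = 0b10101010, P[3] = 0b10101000, P[4] = 0b00011111

P[1]: E(K, 0b01111110) = 0b11101001; 0b00001101 ⊕ 0b11101001 = 0b11100100.
P[2]: E(K, 0b00001101) = 0b01111000; 0b11010010 ⊕ 0b01111000 = 0b10101010.
P[3]: E(K, 0b11010010) = 0b00111101; 0b10010101 ⊕ 0b00111101 = 0b10101000.
P[4]: E(K, 0b10010101) = 0b00000000; 0b00011111 ⊕ 0b00000000 = 0b00011111.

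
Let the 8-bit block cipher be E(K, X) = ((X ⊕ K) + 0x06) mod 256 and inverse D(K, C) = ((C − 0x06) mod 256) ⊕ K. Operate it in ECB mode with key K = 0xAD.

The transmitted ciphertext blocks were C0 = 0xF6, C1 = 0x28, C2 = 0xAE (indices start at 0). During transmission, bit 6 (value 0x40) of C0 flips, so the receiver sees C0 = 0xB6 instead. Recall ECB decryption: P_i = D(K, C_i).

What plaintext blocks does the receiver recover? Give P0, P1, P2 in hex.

P0 = 0x1D, P1 = 0x8F, P2 = 0x05

Only C0 changed, to 0xB6. In ECB, a change in C_i affects only P_i. Decrypting the received ciphertext:
P0: D(K, 0xB6) = 0x1D.
P1: D(K, 0x28) = 0x8F.
P2: D(K, 0xAE) = 0x05.
Blocks that differ from the original plaintext: P0.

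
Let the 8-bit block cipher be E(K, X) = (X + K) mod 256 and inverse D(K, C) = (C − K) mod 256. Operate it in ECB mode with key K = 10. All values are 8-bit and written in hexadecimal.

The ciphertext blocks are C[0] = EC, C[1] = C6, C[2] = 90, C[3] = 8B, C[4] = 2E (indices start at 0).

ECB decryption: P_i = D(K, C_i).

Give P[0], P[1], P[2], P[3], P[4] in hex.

P[0]: D(K, EC) = DC.
P[1]: D(K, C6) = B6.
P[2]: D(K, 90) = 80.
P[3]: D(K, 8B) = 7B.
P[4]: D(K, 2E) = 1E.

P[0] = DC, P[1] = B6, P[2] = 80, P[3] = 7B, P[4] = 1E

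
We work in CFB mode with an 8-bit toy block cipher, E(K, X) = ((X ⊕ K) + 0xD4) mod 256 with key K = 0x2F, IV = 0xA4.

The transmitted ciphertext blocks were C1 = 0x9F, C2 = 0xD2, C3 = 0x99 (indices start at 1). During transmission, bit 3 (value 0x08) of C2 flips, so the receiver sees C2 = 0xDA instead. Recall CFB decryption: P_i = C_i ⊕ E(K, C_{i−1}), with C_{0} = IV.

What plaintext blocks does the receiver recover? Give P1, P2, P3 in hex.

Only C2 changed, to 0xDA. In CFB, a change in C_i flips the same bit in P_i and garbles P_{i+1}. Decrypting the received ciphertext:
P1: E(K, 0xA4) = 0x5F; 0x9F ⊕ 0x5F = 0xC0.
P2: E(K, 0x9F) = 0x84; 0xDA ⊕ 0x84 = 0x5E.
P3: E(K, 0xDA) = 0xC9; 0x99 ⊕ 0xC9 = 0x50.
Blocks that differ from the original plaintext: P2, P3.

P1 = 0xC0, P2 = 0x5E, P3 = 0x50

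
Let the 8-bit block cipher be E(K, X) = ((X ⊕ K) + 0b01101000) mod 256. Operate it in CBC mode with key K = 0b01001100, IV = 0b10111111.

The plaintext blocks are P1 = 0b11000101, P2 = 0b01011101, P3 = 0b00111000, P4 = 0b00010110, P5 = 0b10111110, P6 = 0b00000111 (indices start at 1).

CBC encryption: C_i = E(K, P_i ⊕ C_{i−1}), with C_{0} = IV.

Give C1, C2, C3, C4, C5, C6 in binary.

C1: P1 ⊕ 0b10111111 = 0b01111010; E(K, 0b01111010) = 0b10011110.
C2: P2 ⊕ 0b10011110 = 0b11000011; E(K, 0b11000011) = 0b11110111.
C3: P3 ⊕ 0b11110111 = 0b11001111; E(K, 0b11001111) = 0b11101011.
C4: P4 ⊕ 0b11101011 = 0b11111101; E(K, 0b11111101) = 0b00011001.
C5: P5 ⊕ 0b00011001 = 0b10100111; E(K, 0b10100111) = 0b01010011.
C6: P6 ⊕ 0b01010011 = 0b01010100; E(K, 0b01010100) = 0b10000000.

C1 = 0b10011110, C2 = 0b11110111, C3 = 0b11101011, C4 = 0b00011001, C5 = 0b01010011, C6 = 0b10000000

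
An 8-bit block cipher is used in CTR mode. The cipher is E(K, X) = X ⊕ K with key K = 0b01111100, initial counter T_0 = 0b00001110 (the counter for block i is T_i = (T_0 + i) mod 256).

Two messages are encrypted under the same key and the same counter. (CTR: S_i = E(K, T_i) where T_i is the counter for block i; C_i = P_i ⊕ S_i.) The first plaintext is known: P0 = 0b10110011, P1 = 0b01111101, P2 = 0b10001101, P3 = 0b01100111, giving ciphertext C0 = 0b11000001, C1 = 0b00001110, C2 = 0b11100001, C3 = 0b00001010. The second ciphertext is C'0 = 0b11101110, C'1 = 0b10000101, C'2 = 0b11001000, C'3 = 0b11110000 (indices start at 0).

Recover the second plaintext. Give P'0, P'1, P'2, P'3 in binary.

P'0 = 0b10011100, P'1 = 0b11110110, P'2 = 0b10100100, P'3 = 0b10011101

In CTR with a reused counter, both messages share the same keystream S_i, so C_i ⊕ C'_i = P_i ⊕ P'_i and thus P'_i = P_i ⊕ C_i ⊕ C'_i.
P'0: 0b10110011 ⊕ 0b11000001 ⊕ 0b11101110 = 0b10011100.
P'1: 0b01111101 ⊕ 0b00001110 ⊕ 0b10000101 = 0b11110110.
P'2: 0b10001101 ⊕ 0b11100001 ⊕ 0b11001000 = 0b10100100.
P'3: 0b01100111 ⊕ 0b00001010 ⊕ 0b11110000 = 0b10011101.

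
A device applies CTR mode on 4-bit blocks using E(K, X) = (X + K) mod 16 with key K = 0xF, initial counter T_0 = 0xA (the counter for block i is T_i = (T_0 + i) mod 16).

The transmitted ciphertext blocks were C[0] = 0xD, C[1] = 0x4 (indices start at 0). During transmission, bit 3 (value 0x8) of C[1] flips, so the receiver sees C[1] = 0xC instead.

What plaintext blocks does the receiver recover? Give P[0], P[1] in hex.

CTR decryption: S_i = E(K, T_i) where T_i is the counter for block i; P_i = C_i ⊕ S_i.
Only C[1] changed, to 0xC. In CTR, a change in C_i flips the same bit in P_i only; the keystream is unaffected. Decrypting the received ciphertext:
P[0]: T = 0xA, S = E(K, T) = 0x9; 0xD ⊕ 0x9 = 0x4.
P[1]: T = 0xB, S = E(K, T) = 0xA; 0xC ⊕ 0xA = 0x6.
Blocks that differ from the original plaintext: P[1].

P[0] = 0x4, P[1] = 0x6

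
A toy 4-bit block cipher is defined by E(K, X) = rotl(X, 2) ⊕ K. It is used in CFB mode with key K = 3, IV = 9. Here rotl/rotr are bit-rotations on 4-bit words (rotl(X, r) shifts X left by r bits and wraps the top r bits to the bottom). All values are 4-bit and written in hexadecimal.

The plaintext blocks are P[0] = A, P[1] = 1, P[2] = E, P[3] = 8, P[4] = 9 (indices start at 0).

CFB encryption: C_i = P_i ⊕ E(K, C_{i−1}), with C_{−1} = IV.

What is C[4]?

C[0]: E(K, 9) = 5; A ⊕ 5 = F.
C[1]: E(K, F) = C; 1 ⊕ C = D.
C[2]: E(K, D) = 4; E ⊕ 4 = A.
C[3]: E(K, A) = 9; 8 ⊕ 9 = 1.
C[4]: E(K, 1) = 7; 9 ⊕ 7 = E.

C[4] = E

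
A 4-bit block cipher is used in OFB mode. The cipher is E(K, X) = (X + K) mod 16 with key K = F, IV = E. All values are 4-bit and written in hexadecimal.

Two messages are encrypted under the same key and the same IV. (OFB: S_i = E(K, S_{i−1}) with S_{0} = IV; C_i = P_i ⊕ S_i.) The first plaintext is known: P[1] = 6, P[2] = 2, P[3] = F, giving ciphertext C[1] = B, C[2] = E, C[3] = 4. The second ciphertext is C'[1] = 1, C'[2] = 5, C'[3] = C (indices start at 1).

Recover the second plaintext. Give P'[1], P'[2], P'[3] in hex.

In OFB with a reused IV, both messages share the same keystream S_i, so C_i ⊕ C'_i = P_i ⊕ P'_i and thus P'_i = P_i ⊕ C_i ⊕ C'_i.
P'[1]: 6 ⊕ B ⊕ 1 = C.
P'[2]: 2 ⊕ E ⊕ 5 = 9.
P'[3]: F ⊕ 4 ⊕ C = 7.

P'[1] = C, P'[2] = 9, P'[3] = 7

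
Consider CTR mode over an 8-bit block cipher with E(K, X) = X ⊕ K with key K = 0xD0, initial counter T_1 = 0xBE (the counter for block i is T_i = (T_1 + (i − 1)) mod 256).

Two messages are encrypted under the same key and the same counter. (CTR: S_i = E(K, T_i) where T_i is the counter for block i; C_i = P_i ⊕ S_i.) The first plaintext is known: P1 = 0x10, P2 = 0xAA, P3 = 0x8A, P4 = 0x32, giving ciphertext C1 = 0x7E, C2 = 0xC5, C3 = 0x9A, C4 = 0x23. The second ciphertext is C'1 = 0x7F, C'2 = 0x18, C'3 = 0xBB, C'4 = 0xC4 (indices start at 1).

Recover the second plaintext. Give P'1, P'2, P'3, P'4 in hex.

P'1 = 0x11, P'2 = 0x77, P'3 = 0xAB, P'4 = 0xD5

In CTR with a reused counter, both messages share the same keystream S_i, so C_i ⊕ C'_i = P_i ⊕ P'_i and thus P'_i = P_i ⊕ C_i ⊕ C'_i.
P'1: 0x10 ⊕ 0x7E ⊕ 0x7F = 0x11.
P'2: 0xAA ⊕ 0xC5 ⊕ 0x18 = 0x77.
P'3: 0x8A ⊕ 0x9A ⊕ 0xBB = 0xAB.
P'4: 0x32 ⊕ 0x23 ⊕ 0xC4 = 0xD5.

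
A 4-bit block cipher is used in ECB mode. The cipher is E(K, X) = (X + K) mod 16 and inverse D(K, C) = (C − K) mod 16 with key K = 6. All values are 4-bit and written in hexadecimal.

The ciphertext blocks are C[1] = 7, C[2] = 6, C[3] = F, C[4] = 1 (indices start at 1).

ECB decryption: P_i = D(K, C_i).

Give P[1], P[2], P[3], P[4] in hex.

P[1] = 1, P[2] = 0, P[3] = 9, P[4] = B

P[1]: D(K, 7) = 1.
P[2]: D(K, 6) = 0.
P[3]: D(K, F) = 9.
P[4]: D(K, 1) = B.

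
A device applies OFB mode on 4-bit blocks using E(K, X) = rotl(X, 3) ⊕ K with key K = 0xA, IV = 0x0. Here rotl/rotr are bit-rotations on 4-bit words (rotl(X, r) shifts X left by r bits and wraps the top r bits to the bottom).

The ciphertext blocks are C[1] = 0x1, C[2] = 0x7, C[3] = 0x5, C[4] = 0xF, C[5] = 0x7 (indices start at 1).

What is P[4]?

OFB decryption: S_i = E(K, S_{i−1}) with S_{0} = IV; P_i = C_i ⊕ S_i.
P[1]: S = E(K, 0x0) = 0xA; 0x1 ⊕ 0xA = 0xB.
P[2]: S = E(K, 0xA) = 0xF; 0x7 ⊕ 0xF = 0x8.
P[3]: S = E(K, 0xF) = 0x5; 0x5 ⊕ 0x5 = 0x0.
P[4]: S = E(K, 0x5) = 0x0; 0xF ⊕ 0x0 = 0xF.

P[4] = 0xF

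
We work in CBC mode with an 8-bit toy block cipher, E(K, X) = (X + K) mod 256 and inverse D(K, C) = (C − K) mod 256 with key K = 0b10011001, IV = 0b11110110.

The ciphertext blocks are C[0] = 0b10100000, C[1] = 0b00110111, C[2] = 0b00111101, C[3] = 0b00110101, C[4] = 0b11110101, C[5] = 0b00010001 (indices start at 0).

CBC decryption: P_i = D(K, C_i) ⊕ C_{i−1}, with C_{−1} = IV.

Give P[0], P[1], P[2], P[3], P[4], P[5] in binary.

P[0]: D(K, 0b10100000) = 0b00000111; 0b00000111 ⊕ 0b11110110 = 0b11110001.
P[1]: D(K, 0b00110111) = 0b10011110; 0b10011110 ⊕ 0b10100000 = 0b00111110.
P[2]: D(K, 0b00111101) = 0b10100100; 0b10100100 ⊕ 0b00110111 = 0b10010011.
P[3]: D(K, 0b00110101) = 0b10011100; 0b10011100 ⊕ 0b00111101 = 0b10100001.
P[4]: D(K, 0b11110101) = 0b01011100; 0b01011100 ⊕ 0b00110101 = 0b01101001.
P[5]: D(K, 0b00010001) = 0b01111000; 0b01111000 ⊕ 0b11110101 = 0b10001101.

P[0] = 0b11110001, P[1] = 0b00111110, P[2] = 0b10010011, P[3] = 0b10100001, P[4] = 0b01101001, P[5] = 0b10001101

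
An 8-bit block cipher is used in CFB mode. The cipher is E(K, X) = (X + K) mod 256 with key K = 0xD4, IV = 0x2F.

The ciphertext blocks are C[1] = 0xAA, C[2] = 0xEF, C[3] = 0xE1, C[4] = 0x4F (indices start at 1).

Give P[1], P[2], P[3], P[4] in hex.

P[1] = 0xA9, P[2] = 0x91, P[3] = 0x22, P[4] = 0xFA

CFB decryption: P_i = C_i ⊕ E(K, C_{i−1}), with C_{0} = IV.
P[1]: E(K, 0x2F) = 0x03; 0xAA ⊕ 0x03 = 0xA9.
P[2]: E(K, 0xAA) = 0x7E; 0xEF ⊕ 0x7E = 0x91.
P[3]: E(K, 0xEF) = 0xC3; 0xE1 ⊕ 0xC3 = 0x22.
P[4]: E(K, 0xE1) = 0xB5; 0x4F ⊕ 0xB5 = 0xFA.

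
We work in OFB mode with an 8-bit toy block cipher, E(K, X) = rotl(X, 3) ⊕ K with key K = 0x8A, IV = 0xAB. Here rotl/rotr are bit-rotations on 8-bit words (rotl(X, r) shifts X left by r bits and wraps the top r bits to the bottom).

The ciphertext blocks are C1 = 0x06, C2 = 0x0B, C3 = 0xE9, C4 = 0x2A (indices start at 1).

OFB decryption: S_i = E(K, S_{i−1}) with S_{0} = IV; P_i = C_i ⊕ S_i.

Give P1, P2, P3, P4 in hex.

P1 = 0xD1, P2 = 0x3F, P3 = 0xC2, P4 = 0xF9

P1: S = E(K, 0xAB) = 0xD7; 0x06 ⊕ 0xD7 = 0xD1.
P2: S = E(K, 0xD7) = 0x34; 0x0B ⊕ 0x34 = 0x3F.
P3: S = E(K, 0x34) = 0x2B; 0xE9 ⊕ 0x2B = 0xC2.
P4: S = E(K, 0x2B) = 0xD3; 0x2A ⊕ 0xD3 = 0xF9.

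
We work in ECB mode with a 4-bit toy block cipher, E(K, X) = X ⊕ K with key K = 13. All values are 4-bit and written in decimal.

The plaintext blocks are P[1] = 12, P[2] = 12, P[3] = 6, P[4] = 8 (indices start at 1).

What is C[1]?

ECB encryption: C_i = E(K, P_i).
C[1]: E(K, 12) = 1.

C[1] = 1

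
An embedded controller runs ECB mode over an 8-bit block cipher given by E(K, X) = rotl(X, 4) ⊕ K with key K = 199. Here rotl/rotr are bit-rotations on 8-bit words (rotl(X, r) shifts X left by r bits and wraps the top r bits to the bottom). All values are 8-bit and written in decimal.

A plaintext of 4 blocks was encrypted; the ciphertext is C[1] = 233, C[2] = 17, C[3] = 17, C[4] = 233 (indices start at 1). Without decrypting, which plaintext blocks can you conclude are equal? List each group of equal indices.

ECB encrypts each block independently with the same key, so equal ciphertext blocks imply equal plaintext blocks.
C[1] = C[4] = 233, so P[1] = P[4].
C[2] = C[3] = 17, so P[2] = P[3].

P[1] = P[4]; P[2] = P[3]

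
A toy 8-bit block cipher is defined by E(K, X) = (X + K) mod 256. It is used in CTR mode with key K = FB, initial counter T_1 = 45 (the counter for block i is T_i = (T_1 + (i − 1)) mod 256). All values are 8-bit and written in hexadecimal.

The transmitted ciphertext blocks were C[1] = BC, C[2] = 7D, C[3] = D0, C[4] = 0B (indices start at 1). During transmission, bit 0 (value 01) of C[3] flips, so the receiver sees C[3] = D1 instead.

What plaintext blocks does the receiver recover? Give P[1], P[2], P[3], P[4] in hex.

P[1] = FC, P[2] = 3C, P[3] = 93, P[4] = 48

CTR decryption: S_i = E(K, T_i) where T_i is the counter for block i; P_i = C_i ⊕ S_i.
Only C[3] changed, to D1. In CTR, a change in C_i flips the same bit in P_i only; the keystream is unaffected. Decrypting the received ciphertext:
P[1]: T = 45, S = E(K, T) = 40; BC ⊕ 40 = FC.
P[2]: T = 46, S = E(K, T) = 41; 7D ⊕ 41 = 3C.
P[3]: T = 47, S = E(K, T) = 42; D1 ⊕ 42 = 93.
P[4]: T = 48, S = E(K, T) = 43; 0B ⊕ 43 = 48.
Blocks that differ from the original plaintext: P[3].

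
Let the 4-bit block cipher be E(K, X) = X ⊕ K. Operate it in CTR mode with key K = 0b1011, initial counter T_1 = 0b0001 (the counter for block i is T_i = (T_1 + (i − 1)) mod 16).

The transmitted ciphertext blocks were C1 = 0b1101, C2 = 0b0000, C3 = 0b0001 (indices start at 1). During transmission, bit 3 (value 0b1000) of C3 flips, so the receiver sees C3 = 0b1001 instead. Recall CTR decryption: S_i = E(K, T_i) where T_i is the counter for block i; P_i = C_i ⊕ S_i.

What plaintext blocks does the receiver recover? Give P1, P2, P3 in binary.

P1 = 0b0111, P2 = 0b1001, P3 = 0b0001

Only C3 changed, to 0b1001. In CTR, a change in C_i flips the same bit in P_i only; the keystream is unaffected. Decrypting the received ciphertext:
P1: T = 0b0001, S = E(K, T) = 0b1010; 0b1101 ⊕ 0b1010 = 0b0111.
P2: T = 0b0010, S = E(K, T) = 0b1001; 0b0000 ⊕ 0b1001 = 0b1001.
P3: T = 0b0011, S = E(K, T) = 0b1000; 0b1001 ⊕ 0b1000 = 0b0001.
Blocks that differ from the original plaintext: P3.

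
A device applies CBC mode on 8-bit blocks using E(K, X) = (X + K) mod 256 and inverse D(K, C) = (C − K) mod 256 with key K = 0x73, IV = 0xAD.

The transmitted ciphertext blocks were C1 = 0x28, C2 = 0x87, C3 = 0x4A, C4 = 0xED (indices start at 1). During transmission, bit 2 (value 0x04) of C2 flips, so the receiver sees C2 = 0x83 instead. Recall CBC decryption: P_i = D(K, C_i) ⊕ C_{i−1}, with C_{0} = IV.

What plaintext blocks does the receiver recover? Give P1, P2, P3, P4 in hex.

P1 = 0x18, P2 = 0x38, P3 = 0x54, P4 = 0x30

Only C2 changed, to 0x83. In CBC, a change in C_i garbles P_i and flips the same bit in P_{i+1}. Decrypting the received ciphertext:
P1: D(K, 0x28) = 0xB5; 0xB5 ⊕ 0xAD = 0x18.
P2: D(K, 0x83) = 0x10; 0x10 ⊕ 0x28 = 0x38.
P3: D(K, 0x4A) = 0xD7; 0xD7 ⊕ 0x83 = 0x54.
P4: D(K, 0xED) = 0x7A; 0x7A ⊕ 0x4A = 0x30.
Blocks that differ from the original plaintext: P2, P3.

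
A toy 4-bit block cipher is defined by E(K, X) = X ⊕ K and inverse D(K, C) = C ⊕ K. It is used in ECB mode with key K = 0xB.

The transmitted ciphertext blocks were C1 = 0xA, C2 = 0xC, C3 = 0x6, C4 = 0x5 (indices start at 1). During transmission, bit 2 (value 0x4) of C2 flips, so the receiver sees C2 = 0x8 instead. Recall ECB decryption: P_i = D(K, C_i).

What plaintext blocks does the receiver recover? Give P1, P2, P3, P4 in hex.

P1 = 0x1, P2 = 0x3, P3 = 0xD, P4 = 0xE

Only C2 changed, to 0x8. In ECB, a change in C_i affects only P_i. Decrypting the received ciphertext:
P1: D(K, 0xA) = 0x1.
P2: D(K, 0x8) = 0x3.
P3: D(K, 0x6) = 0xD.
P4: D(K, 0x5) = 0xE.
Blocks that differ from the original plaintext: P2.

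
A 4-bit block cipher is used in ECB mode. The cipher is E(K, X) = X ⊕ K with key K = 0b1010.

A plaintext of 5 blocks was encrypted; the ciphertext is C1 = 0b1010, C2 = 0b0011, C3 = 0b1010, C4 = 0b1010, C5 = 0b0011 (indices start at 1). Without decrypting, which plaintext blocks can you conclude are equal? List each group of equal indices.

P1 = P3 = P4; P2 = P5

ECB encrypts each block independently with the same key, so equal ciphertext blocks imply equal plaintext blocks.
C1 = C3 = C4 = 0b1010, so P1 = P3 = P4.
C2 = C5 = 0b0011, so P2 = P5.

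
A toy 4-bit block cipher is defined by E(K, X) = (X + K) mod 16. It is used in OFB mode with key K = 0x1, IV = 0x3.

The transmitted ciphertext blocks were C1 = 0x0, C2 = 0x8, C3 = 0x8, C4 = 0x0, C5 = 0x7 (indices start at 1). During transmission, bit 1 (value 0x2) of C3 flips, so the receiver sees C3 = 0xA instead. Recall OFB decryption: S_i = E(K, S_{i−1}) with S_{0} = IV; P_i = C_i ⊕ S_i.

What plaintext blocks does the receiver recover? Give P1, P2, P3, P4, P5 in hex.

P1 = 0x4, P2 = 0xD, P3 = 0xC, P4 = 0x7, P5 = 0xF

Only C3 changed, to 0xA. In OFB, a change in C_i flips the same bit in P_i only; the keystream is unaffected. Decrypting the received ciphertext:
P1: S = E(K, 0x3) = 0x4; 0x0 ⊕ 0x4 = 0x4.
P2: S = E(K, 0x4) = 0x5; 0x8 ⊕ 0x5 = 0xD.
P3: S = E(K, 0x5) = 0x6; 0xA ⊕ 0x6 = 0xC.
P4: S = E(K, 0x6) = 0x7; 0x0 ⊕ 0x7 = 0x7.
P5: S = E(K, 0x7) = 0x8; 0x7 ⊕ 0x8 = 0xF.
Blocks that differ from the original plaintext: P3.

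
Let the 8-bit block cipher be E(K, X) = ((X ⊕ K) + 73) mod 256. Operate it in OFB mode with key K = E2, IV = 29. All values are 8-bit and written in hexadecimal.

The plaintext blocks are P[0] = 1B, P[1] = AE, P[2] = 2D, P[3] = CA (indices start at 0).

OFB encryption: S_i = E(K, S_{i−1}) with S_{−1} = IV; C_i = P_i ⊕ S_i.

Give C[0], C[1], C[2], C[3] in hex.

C[0] = 25, C[1] = E1, C[2] = 0D, C[3] = FF

C[0]: S = E(K, 29) = 3E; 1B ⊕ 3E = 25.
C[1]: S = E(K, 3E) = 4F; AE ⊕ 4F = E1.
C[2]: S = E(K, 4F) = 20; 2D ⊕ 20 = 0D.
C[3]: S = E(K, 20) = 35; CA ⊕ 35 = FF.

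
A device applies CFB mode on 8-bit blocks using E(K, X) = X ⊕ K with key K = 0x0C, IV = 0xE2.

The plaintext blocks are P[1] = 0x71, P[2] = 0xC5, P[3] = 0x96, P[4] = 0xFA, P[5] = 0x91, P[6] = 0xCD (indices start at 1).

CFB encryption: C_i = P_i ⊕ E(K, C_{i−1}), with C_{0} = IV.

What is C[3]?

C[3] = 0xCC

C[1]: E(K, 0xE2) = 0xEE; 0x71 ⊕ 0xEE = 0x9F.
C[2]: E(K, 0x9F) = 0x93; 0xC5 ⊕ 0x93 = 0x56.
C[3]: E(K, 0x56) = 0x5A; 0x96 ⊕ 0x5A = 0xCC.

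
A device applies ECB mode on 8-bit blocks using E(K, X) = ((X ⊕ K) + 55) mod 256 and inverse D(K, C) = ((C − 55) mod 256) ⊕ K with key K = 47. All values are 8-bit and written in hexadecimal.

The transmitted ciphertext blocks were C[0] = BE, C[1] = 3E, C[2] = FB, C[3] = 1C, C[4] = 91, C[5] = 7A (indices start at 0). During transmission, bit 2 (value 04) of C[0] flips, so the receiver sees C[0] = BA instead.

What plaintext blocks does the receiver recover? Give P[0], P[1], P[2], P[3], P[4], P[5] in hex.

P[0] = 22, P[1] = AE, P[2] = E1, P[3] = 80, P[4] = 7B, P[5] = 62

ECB decryption: P_i = D(K, C_i).
Only C[0] changed, to BA. In ECB, a change in C_i affects only P_i. Decrypting the received ciphertext:
P[0]: D(K, BA) = 22.
P[1]: D(K, 3E) = AE.
P[2]: D(K, FB) = E1.
P[3]: D(K, 1C) = 80.
P[4]: D(K, 91) = 7B.
P[5]: D(K, 7A) = 62.
Blocks that differ from the original plaintext: P[0].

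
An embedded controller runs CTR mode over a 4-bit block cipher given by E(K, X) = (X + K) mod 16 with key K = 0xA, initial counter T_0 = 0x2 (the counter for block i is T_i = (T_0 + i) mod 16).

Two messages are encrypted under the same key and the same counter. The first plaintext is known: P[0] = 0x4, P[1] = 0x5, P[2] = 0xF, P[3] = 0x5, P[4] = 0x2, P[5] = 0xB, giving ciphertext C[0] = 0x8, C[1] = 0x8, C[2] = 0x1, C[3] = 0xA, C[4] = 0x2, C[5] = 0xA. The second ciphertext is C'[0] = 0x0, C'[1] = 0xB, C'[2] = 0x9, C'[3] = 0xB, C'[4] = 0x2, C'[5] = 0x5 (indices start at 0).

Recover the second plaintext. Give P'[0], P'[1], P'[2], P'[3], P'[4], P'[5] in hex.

P'[0] = 0xC, P'[1] = 0x6, P'[2] = 0x7, P'[3] = 0x4, P'[4] = 0x2, P'[5] = 0x4

In CTR with a reused counter, both messages share the same keystream S_i, so C_i ⊕ C'_i = P_i ⊕ P'_i and thus P'_i = P_i ⊕ C_i ⊕ C'_i.
P'[0]: 0x4 ⊕ 0x8 ⊕ 0x0 = 0xC.
P'[1]: 0x5 ⊕ 0x8 ⊕ 0xB = 0x6.
P'[2]: 0xF ⊕ 0x1 ⊕ 0x9 = 0x7.
P'[3]: 0x5 ⊕ 0xA ⊕ 0xB = 0x4.
P'[4]: 0x2 ⊕ 0x2 ⊕ 0x2 = 0x2.
P'[5]: 0xB ⊕ 0xA ⊕ 0x5 = 0x4.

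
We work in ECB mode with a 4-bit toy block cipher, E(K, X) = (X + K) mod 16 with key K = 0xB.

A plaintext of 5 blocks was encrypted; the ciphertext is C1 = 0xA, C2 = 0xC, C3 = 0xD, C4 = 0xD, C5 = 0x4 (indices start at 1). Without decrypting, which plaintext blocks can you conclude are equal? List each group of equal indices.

ECB encrypts each block independently with the same key, so equal ciphertext blocks imply equal plaintext blocks.
C3 = C4 = 0xD, so P3 = P4.

P3 = P4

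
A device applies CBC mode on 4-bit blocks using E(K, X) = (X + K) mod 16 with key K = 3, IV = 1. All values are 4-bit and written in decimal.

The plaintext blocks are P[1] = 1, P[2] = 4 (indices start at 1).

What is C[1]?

CBC encryption: C_i = E(K, P_i ⊕ C_{i−1}), with C_{0} = IV.
C[1]: P[1] ⊕ 1 = 0; E(K, 0) = 3.

C[1] = 3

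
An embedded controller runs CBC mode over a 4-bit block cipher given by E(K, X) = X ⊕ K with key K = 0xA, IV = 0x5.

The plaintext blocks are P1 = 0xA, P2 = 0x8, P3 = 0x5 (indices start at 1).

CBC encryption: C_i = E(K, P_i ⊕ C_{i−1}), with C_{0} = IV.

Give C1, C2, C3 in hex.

C1 = 0x5, C2 = 0x7, C3 = 0x8

C1: P1 ⊕ 0x5 = 0xF; E(K, 0xF) = 0x5.
C2: P2 ⊕ 0x5 = 0xD; E(K, 0xD) = 0x7.
C3: P3 ⊕ 0x7 = 0x2; E(K, 0x2) = 0x8.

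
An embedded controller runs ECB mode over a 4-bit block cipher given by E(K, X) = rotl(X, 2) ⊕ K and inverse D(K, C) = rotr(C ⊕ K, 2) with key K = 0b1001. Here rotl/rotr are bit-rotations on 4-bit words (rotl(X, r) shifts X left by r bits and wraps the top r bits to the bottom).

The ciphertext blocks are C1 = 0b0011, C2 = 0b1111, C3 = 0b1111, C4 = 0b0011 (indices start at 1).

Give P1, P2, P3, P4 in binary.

P1 = 0b1010, P2 = 0b1001, P3 = 0b1001, P4 = 0b1010

ECB decryption: P_i = D(K, C_i).
P1: D(K, 0b0011) = 0b1010.
P2: D(K, 0b1111) = 0b1001.
P3: D(K, 0b1111) = 0b1001.
P4: D(K, 0b0011) = 0b1010.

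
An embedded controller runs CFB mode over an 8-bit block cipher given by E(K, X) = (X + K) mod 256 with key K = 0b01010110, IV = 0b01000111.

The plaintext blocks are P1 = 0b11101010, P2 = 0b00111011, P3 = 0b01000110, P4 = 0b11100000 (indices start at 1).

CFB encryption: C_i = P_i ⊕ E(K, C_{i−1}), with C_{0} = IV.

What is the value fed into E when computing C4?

C1: E(K, 0b01000111) = 0b10011101; 0b11101010 ⊕ 0b10011101 = 0b01110111.
C2: E(K, 0b01110111) = 0b11001101; 0b00111011 ⊕ 0b11001101 = 0b11110110.
C3: E(K, 0b11110110) = 0b01001100; 0b01000110 ⊕ 0b01001100 = 0b00001010.
C4: E(K, 0b00001010) = 0b01100000; 0b11100000 ⊕ 0b01100000 = 0b10000000.
So the input to E for block 4 is 0b00001010.

0b00001010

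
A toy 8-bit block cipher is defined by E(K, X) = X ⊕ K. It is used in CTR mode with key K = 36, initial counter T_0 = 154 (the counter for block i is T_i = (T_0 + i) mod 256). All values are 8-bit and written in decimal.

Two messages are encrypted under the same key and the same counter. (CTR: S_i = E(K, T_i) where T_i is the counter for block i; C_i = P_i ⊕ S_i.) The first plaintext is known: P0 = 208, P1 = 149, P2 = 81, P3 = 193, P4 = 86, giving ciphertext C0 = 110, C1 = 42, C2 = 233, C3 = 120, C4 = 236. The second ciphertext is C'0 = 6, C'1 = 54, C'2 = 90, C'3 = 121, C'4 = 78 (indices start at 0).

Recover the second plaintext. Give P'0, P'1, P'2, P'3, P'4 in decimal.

In CTR with a reused counter, both messages share the same keystream S_i, so C_i ⊕ C'_i = P_i ⊕ P'_i and thus P'_i = P_i ⊕ C_i ⊕ C'_i.
P'0: 208 ⊕ 110 ⊕ 6 = 184.
P'1: 149 ⊕ 42 ⊕ 54 = 137.
P'2: 81 ⊕ 233 ⊕ 90 = 226.
P'3: 193 ⊕ 120 ⊕ 121 = 192.
P'4: 86 ⊕ 236 ⊕ 78 = 244.

P'0 = 184, P'1 = 137, P'2 = 226, P'3 = 192, P'4 = 244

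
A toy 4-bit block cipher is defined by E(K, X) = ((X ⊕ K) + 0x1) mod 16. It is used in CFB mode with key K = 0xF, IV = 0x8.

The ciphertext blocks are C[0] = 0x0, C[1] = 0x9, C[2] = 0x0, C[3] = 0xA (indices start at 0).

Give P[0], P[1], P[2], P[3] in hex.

CFB decryption: P_i = C_i ⊕ E(K, C_{i−1}), with C_{−1} = IV.
P[0]: E(K, 0x8) = 0x8; 0x0 ⊕ 0x8 = 0x8.
P[1]: E(K, 0x0) = 0x0; 0x9 ⊕ 0x0 = 0x9.
P[2]: E(K, 0x9) = 0x7; 0x0 ⊕ 0x7 = 0x7.
P[3]: E(K, 0x0) = 0x0; 0xA ⊕ 0x0 = 0xA.

P[0] = 0x8, P[1] = 0x9, P[2] = 0x7, P[3] = 0xA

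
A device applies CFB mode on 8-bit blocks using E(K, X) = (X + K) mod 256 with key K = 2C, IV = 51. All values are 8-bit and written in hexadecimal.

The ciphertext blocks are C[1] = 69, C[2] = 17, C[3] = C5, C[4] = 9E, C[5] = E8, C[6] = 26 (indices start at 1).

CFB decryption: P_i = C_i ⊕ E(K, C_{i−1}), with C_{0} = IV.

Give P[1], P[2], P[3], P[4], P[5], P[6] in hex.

P[1] = 14, P[2] = 82, P[3] = 86, P[4] = 6F, P[5] = 22, P[6] = 32

P[1]: E(K, 51) = 7D; 69 ⊕ 7D = 14.
P[2]: E(K, 69) = 95; 17 ⊕ 95 = 82.
P[3]: E(K, 17) = 43; C5 ⊕ 43 = 86.
P[4]: E(K, C5) = F1; 9E ⊕ F1 = 6F.
P[5]: E(K, 9E) = CA; E8 ⊕ CA = 22.
P[6]: E(K, E8) = 14; 26 ⊕ 14 = 32.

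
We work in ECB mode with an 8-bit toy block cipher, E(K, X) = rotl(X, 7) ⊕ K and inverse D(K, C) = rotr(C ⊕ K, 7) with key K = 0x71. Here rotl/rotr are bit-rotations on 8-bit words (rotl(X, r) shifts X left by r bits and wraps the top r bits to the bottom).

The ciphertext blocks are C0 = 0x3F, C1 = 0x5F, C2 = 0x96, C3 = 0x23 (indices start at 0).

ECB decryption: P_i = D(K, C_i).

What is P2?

P2 = 0xCF

P2: D(K, 0x96) = 0xCF.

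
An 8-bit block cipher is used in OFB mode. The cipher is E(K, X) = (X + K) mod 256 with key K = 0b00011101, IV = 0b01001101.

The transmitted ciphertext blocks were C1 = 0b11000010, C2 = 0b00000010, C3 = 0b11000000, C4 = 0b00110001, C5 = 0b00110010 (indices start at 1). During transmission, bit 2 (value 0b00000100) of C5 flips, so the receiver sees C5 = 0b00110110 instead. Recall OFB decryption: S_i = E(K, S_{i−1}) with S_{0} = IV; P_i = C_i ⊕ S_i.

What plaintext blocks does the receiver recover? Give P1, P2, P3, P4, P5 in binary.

Only C5 changed, to 0b00110110. In OFB, a change in C_i flips the same bit in P_i only; the keystream is unaffected. Decrypting the received ciphertext:
P1: S = E(K, 0b01001101) = 0b01101010; 0b11000010 ⊕ 0b01101010 = 0b10101000.
P2: S = E(K, 0b01101010) = 0b10000111; 0b00000010 ⊕ 0b10000111 = 0b10000101.
P3: S = E(K, 0b10000111) = 0b10100100; 0b11000000 ⊕ 0b10100100 = 0b01100100.
P4: S = E(K, 0b10100100) = 0b11000001; 0b00110001 ⊕ 0b11000001 = 0b11110000.
P5: S = E(K, 0b11000001) = 0b11011110; 0b00110110 ⊕ 0b11011110 = 0b11101000.
Blocks that differ from the original plaintext: P5.

P1 = 0b10101000, P2 = 0b10000101, P3 = 0b01100100, P4 = 0b11110000, P5 = 0b11101000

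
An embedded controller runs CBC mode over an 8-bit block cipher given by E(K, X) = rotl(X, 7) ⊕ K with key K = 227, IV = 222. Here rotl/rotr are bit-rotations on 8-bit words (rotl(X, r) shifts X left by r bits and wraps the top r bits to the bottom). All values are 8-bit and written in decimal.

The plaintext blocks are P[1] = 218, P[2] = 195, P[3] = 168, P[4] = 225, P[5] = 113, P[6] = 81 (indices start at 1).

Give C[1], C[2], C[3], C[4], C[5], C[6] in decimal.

C[1] = 225, C[2] = 242, C[3] = 206, C[4] = 116, C[5] = 97, C[6] = 251

CBC encryption: C_i = E(K, P_i ⊕ C_{i−1}), with C_{0} = IV.
C[1]: P[1] ⊕ 222 = 4; E(K, 4) = 225.
C[2]: P[2] ⊕ 225 = 34; E(K, 34) = 242.
C[3]: P[3] ⊕ 242 = 90; E(K, 90) = 206.
C[4]: P[4] ⊕ 206 = 47; E(K, 47) = 116.
C[5]: P[5] ⊕ 116 = 5; E(K, 5) = 97.
C[6]: P[6] ⊕ 97 = 48; E(K, 48) = 251.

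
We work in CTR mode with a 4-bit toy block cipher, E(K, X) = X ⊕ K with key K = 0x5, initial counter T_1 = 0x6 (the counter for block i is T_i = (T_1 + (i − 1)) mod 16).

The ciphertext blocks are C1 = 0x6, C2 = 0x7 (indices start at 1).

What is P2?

P2 = 0x5

CTR decryption: S_i = E(K, T_i) where T_i is the counter for block i; P_i = C_i ⊕ S_i.
P2: T = 0x7, S = E(K, T) = 0x2; 0x7 ⊕ 0x2 = 0x5.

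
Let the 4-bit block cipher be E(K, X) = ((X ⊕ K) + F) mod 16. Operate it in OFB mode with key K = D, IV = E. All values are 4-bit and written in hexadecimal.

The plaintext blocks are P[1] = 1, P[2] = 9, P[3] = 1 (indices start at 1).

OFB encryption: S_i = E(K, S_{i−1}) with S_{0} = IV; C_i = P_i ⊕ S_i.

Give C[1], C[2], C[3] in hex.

C[1]: S = E(K, E) = 2; 1 ⊕ 2 = 3.
C[2]: S = E(K, 2) = E; 9 ⊕ E = 7.
C[3]: S = E(K, E) = 2; 1 ⊕ 2 = 3.

C[1] = 3, C[2] = 7, C[3] = 3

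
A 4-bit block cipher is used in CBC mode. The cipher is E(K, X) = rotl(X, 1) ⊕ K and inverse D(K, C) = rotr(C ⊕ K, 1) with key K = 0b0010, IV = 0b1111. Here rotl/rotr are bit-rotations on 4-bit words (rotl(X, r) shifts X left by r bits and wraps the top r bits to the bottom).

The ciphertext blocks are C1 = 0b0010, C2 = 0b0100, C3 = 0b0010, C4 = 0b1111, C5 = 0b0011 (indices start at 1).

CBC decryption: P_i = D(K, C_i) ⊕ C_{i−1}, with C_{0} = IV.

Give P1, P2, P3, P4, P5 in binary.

P1 = 0b1111, P2 = 0b0001, P3 = 0b0100, P4 = 0b1100, P5 = 0b0111

P1: D(K, 0b0010) = 0b0000; 0b0000 ⊕ 0b1111 = 0b1111.
P2: D(K, 0b0100) = 0b0011; 0b0011 ⊕ 0b0010 = 0b0001.
P3: D(K, 0b0010) = 0b0000; 0b0000 ⊕ 0b0100 = 0b0100.
P4: D(K, 0b1111) = 0b1110; 0b1110 ⊕ 0b0010 = 0b1100.
P5: D(K, 0b0011) = 0b1000; 0b1000 ⊕ 0b1111 = 0b0111.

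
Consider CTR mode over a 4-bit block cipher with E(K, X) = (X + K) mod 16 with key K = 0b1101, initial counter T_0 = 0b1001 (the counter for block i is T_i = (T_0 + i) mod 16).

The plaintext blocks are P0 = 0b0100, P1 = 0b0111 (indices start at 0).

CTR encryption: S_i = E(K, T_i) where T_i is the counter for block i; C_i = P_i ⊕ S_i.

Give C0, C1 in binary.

C0 = 0b0010, C1 = 0b0000

C0: T = 0b1001, S = E(K, T) = 0b0110; 0b0100 ⊕ 0b0110 = 0b0010.
C1: T = 0b1010, S = E(K, T) = 0b0111; 0b0111 ⊕ 0b0111 = 0b0000.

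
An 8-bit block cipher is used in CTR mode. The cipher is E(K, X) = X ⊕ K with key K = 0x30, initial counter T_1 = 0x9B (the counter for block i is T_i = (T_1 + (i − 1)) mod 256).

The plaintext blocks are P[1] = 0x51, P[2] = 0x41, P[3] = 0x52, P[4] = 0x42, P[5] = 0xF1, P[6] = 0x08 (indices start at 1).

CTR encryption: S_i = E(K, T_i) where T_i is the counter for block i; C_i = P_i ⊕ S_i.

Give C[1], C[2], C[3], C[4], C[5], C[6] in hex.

C[1]: T = 0x9B, S = E(K, T) = 0xAB; 0x51 ⊕ 0xAB = 0xFA.
C[2]: T = 0x9C, S = E(K, T) = 0xAC; 0x41 ⊕ 0xAC = 0xED.
C[3]: T = 0x9D, S = E(K, T) = 0xAD; 0x52 ⊕ 0xAD = 0xFF.
C[4]: T = 0x9E, S = E(K, T) = 0xAE; 0x42 ⊕ 0xAE = 0xEC.
C[5]: T = 0x9F, S = E(K, T) = 0xAF; 0xF1 ⊕ 0xAF = 0x5E.
C[6]: T = 0xA0, S = E(K, T) = 0x90; 0x08 ⊕ 0x90 = 0x98.

C[1] = 0xFA, C[2] = 0xED, C[3] = 0xFF, C[4] = 0xEC, C[5] = 0x5E, C[6] = 0x98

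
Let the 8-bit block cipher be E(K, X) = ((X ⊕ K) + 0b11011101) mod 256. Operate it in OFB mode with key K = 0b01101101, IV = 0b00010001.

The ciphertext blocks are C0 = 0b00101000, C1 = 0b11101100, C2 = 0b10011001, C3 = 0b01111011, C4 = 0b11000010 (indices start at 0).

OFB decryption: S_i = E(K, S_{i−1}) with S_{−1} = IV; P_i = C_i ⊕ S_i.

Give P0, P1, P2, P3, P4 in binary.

P0 = 0b01110001, P1 = 0b11111101, P2 = 0b11000000, P3 = 0b01101010, P4 = 0b10011011

P0: S = E(K, 0b00010001) = 0b01011001; 0b00101000 ⊕ 0b01011001 = 0b01110001.
P1: S = E(K, 0b01011001) = 0b00010001; 0b11101100 ⊕ 0b00010001 = 0b11111101.
P2: S = E(K, 0b00010001) = 0b01011001; 0b10011001 ⊕ 0b01011001 = 0b11000000.
P3: S = E(K, 0b01011001) = 0b00010001; 0b01111011 ⊕ 0b00010001 = 0b01101010.
P4: S = E(K, 0b00010001) = 0b01011001; 0b11000010 ⊕ 0b01011001 = 0b10011011.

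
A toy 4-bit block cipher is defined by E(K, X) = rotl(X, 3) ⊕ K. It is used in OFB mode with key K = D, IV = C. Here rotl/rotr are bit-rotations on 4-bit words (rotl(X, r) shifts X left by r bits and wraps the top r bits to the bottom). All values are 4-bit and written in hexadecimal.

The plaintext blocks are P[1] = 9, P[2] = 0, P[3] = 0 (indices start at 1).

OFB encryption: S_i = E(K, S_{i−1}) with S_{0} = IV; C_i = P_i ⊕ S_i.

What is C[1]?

C[1]: S = E(K, C) = B; 9 ⊕ B = 2.

C[1] = 2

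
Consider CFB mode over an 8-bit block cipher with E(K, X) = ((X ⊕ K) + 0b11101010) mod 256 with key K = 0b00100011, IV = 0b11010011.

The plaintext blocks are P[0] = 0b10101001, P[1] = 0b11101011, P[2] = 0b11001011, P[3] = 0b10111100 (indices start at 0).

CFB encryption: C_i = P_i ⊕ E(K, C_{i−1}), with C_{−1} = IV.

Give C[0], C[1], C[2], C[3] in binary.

C[0]: E(K, 0b11010011) = 0b11011010; 0b10101001 ⊕ 0b11011010 = 0b01110011.
C[1]: E(K, 0b01110011) = 0b00111010; 0b11101011 ⊕ 0b00111010 = 0b11010001.
C[2]: E(K, 0b11010001) = 0b11011100; 0b11001011 ⊕ 0b11011100 = 0b00010111.
C[3]: E(K, 0b00010111) = 0b00011110; 0b10111100 ⊕ 0b00011110 = 0b10100010.

C[0] = 0b01110011, C[1] = 0b11010001, C[2] = 0b00010111, C[3] = 0b10100010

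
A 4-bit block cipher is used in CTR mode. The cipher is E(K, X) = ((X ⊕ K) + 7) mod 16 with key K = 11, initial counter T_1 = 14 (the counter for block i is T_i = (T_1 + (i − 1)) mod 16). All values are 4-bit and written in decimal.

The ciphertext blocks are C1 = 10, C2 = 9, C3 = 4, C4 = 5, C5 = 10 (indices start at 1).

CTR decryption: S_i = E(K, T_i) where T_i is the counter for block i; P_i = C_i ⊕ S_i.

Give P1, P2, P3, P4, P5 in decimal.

P1 = 6, P2 = 2, P3 = 6, P4 = 4, P5 = 10

P1: T = 14, S = E(K, T) = 12; 10 ⊕ 12 = 6.
P2: T = 15, S = E(K, T) = 11; 9 ⊕ 11 = 2.
P3: T = 0, S = E(K, T) = 2; 4 ⊕ 2 = 6.
P4: T = 1, S = E(K, T) = 1; 5 ⊕ 1 = 4.
P5: T = 2, S = E(K, T) = 0; 10 ⊕ 0 = 10.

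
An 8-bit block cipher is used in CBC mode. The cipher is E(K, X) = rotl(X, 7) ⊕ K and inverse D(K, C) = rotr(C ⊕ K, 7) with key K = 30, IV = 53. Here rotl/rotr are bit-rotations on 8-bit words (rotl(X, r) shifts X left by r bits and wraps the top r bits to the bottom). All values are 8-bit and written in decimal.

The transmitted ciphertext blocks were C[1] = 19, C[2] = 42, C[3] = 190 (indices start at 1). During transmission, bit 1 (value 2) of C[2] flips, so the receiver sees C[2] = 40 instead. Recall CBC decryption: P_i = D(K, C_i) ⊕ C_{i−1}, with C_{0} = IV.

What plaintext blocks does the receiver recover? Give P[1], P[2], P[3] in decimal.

Only C[2] changed, to 40. In CBC, a change in C_i garbles P_i and flips the same bit in P_{i+1}. Decrypting the received ciphertext:
P[1]: D(K, 19) = 26; 26 ⊕ 53 = 47.
P[2]: D(K, 40) = 108; 108 ⊕ 19 = 127.
P[3]: D(K, 190) = 65; 65 ⊕ 40 = 105.
Blocks that differ from the original plaintext: P[2], P[3].

P[1] = 47, P[2] = 127, P[3] = 105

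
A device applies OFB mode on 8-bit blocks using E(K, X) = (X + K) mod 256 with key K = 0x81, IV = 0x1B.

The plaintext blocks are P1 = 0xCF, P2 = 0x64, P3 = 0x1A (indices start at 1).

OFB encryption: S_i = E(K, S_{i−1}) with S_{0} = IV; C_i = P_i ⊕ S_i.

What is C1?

C1 = 0x53

C1: S = E(K, 0x1B) = 0x9C; 0xCF ⊕ 0x9C = 0x53.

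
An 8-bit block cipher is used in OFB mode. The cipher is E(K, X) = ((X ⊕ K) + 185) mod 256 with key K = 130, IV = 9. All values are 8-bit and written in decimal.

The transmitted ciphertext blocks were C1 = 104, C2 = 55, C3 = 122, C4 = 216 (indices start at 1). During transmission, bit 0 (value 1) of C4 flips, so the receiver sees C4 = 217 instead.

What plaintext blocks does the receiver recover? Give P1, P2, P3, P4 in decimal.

P1 = 44, P2 = 72, P3 = 204, P4 = 52

OFB decryption: S_i = E(K, S_{i−1}) with S_{0} = IV; P_i = C_i ⊕ S_i.
Only C4 changed, to 217. In OFB, a change in C_i flips the same bit in P_i only; the keystream is unaffected. Decrypting the received ciphertext:
P1: S = E(K, 9) = 68; 104 ⊕ 68 = 44.
P2: S = E(K, 68) = 127; 55 ⊕ 127 = 72.
P3: S = E(K, 127) = 182; 122 ⊕ 182 = 204.
P4: S = E(K, 182) = 237; 217 ⊕ 237 = 52.
Blocks that differ from the original plaintext: P4.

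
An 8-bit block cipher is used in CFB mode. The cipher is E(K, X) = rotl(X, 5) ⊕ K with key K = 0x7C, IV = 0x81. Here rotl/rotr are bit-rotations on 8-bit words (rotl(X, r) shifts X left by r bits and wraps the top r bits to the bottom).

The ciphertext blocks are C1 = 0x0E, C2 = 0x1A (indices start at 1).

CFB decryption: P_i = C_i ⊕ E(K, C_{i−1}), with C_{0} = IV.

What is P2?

P2 = 0xA7

P2: E(K, 0x0E) = 0xBD; 0x1A ⊕ 0xBD = 0xA7.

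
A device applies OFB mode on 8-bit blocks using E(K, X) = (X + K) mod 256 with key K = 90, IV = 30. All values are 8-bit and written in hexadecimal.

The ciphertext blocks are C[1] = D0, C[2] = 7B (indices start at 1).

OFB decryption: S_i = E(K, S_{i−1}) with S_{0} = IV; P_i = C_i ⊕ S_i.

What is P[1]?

P[1] = 10

P[1]: S = E(K, 30) = C0; D0 ⊕ C0 = 10.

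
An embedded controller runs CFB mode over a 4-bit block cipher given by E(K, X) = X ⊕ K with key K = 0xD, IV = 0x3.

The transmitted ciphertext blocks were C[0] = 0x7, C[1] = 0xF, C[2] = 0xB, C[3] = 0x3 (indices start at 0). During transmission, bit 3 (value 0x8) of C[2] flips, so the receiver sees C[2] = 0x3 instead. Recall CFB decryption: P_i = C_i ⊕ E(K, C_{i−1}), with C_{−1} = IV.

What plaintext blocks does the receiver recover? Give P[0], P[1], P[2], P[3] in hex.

Only C[2] changed, to 0x3. In CFB, a change in C_i flips the same bit in P_i and garbles P_{i+1}. Decrypting the received ciphertext:
P[0]: E(K, 0x3) = 0xE; 0x7 ⊕ 0xE = 0x9.
P[1]: E(K, 0x7) = 0xA; 0xF ⊕ 0xA = 0x5.
P[2]: E(K, 0xF) = 0x2; 0x3 ⊕ 0x2 = 0x1.
P[3]: E(K, 0x3) = 0xE; 0x3 ⊕ 0xE = 0xD.
Blocks that differ from the original plaintext: P[2], P[3].

P[0] = 0x9, P[1] = 0x5, P[2] = 0x1, P[3] = 0xD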